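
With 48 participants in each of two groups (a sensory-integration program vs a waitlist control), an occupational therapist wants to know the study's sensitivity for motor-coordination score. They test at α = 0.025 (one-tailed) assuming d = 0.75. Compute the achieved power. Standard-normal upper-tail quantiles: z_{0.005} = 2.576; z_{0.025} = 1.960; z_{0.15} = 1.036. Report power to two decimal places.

power ≈ 0.96

For two equal groups, power = Φ(d·√(n/2) − z_{α}).
d·√(n/2) = 0.75 × √(48/2) = 0.75 × 4.899 = 3.674.
z_β = 3.674 − 1.960 = 1.714.
Power = Φ(1.714) = 0.957.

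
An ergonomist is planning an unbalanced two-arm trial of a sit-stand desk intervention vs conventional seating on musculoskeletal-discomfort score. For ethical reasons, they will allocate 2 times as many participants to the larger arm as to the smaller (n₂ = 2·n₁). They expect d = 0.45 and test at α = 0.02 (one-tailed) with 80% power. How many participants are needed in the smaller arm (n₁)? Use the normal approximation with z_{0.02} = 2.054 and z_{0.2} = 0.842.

n₁ = 63

With allocation ratio k = n₂/n₁ = 2, Var(x̄₁−x̄₂) = σ²(1/n₁ + 1/(k·n₁)) = σ²·(k+1)/(k·n₁).
So n₁ = (1 + 1/k)·((z_{α} + z_β)/d)² = 1.500 × (2.896/0.45)².
n₁ = 1.500 × 41.42 = 62.1.
Round up: n₁ = 63, giving n₂ = 2 × 63 = 126.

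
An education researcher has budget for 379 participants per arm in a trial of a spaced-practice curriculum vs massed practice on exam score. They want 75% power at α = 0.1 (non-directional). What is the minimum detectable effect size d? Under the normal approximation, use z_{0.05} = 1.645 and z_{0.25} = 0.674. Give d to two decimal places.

d_min ≈ 0.17

For two independent groups of n = 379 each: d_min = (z_{α/2} + z_β)·√(2/n).
z-sum = 1.645 + 0.674 = 2.319.
d_min = 2.319 × √(2/379) = 2.319 × 0.0726 = 0.168.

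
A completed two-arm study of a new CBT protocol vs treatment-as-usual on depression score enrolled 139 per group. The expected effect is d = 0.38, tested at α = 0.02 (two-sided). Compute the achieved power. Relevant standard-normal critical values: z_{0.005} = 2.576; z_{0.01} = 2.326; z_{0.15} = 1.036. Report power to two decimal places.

For two equal groups, power = Φ(d·√(n/2) − z_{α/2}).
d·√(n/2) = 0.38 × √(139/2) = 0.38 × 8.337 = 3.168.
z_β = 3.168 − 2.326 = 0.842.
Power = Φ(0.842) = 0.800.

power ≈ 0.80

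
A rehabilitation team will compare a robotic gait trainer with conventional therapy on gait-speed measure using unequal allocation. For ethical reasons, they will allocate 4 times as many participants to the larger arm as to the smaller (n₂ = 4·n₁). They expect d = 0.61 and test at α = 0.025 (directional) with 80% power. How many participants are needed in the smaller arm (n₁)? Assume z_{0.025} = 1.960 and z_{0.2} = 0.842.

n₁ = 27

With allocation ratio k = n₂/n₁ = 4, Var(x̄₁−x̄₂) = σ²(1/n₁ + 1/(k·n₁)) = σ²·(k+1)/(k·n₁).
So n₁ = (1 + 1/k)·((z_{α} + z_β)/d)² = 1.250 × (2.802/0.61)².
n₁ = 1.250 × 21.10 = 26.4.
Round up: n₁ = 27, giving n₂ = 4 × 27 = 108.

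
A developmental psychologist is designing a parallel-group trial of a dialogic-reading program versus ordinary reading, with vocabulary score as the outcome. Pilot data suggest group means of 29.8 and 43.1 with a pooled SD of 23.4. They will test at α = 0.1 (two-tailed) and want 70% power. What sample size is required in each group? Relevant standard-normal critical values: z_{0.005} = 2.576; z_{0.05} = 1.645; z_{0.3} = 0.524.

Cohen's d = |M₁ − M₂| / SD_pooled = |29.8 − 43.1| / 23.4 = 13.3 / 23.4 = 0.568.
For two independent groups with equal n: n = 2·((z_{α/2} + z_β) / d)².
z_{α/2} + z_β = 1.645 + 0.524 = 2.169.
n = 2 × (2.169 / 0.568)² = 2 × 3.819² = 2 × 14.58 = 29.2.
Round up to the next whole participant.

n = 30 per group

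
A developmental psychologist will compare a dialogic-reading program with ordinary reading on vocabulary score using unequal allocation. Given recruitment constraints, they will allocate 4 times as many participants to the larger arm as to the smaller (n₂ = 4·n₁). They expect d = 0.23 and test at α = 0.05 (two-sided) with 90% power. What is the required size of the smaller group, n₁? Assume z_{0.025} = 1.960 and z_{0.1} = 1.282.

With allocation ratio k = n₂/n₁ = 4, Var(x̄₁−x̄₂) = σ²(1/n₁ + 1/(k·n₁)) = σ²·(k+1)/(k·n₁).
So n₁ = (1 + 1/k)·((z_{α/2} + z_β)/d)² = 1.250 × (3.242/0.23)².
n₁ = 1.250 × 198.69 = 248.4.
Round up: n₁ = 249, giving n₂ = 4 × 249 = 996.

n₁ = 249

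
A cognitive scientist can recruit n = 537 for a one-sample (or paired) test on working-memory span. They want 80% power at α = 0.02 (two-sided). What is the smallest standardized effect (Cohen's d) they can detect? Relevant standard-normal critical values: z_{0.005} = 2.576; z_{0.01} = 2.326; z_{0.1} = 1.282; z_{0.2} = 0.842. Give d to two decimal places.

For a single sample (or paired design) of n = 537: d_min = (z_{α/2} + z_β)/√n.
z-sum = 2.326 + 0.842 = 3.168.
d_min = 3.168 / √537 = 3.168 / 23.173 = 0.137.

d_min ≈ 0.14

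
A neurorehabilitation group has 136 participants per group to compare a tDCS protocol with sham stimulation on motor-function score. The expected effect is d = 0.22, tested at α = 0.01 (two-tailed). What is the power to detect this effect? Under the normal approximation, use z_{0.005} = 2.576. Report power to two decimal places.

power ≈ 0.22

For two equal groups, power = Φ(d·√(n/2) − z_{α/2}).
d·√(n/2) = 0.22 × √(136/2) = 0.22 × 8.246 = 1.814.
z_β = 1.814 − 2.576 = -0.762.
Power = Φ(-0.762) = 0.223.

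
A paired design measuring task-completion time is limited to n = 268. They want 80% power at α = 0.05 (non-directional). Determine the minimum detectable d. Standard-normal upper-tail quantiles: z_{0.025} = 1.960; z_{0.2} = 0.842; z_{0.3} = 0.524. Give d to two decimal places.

For a single sample (or paired design) of n = 268: d_min = (z_{α/2} + z_β)/√n.
z-sum = 1.960 + 0.842 = 2.802.
d_min = 2.802 / √268 = 2.802 / 16.371 = 0.171.

d_min ≈ 0.17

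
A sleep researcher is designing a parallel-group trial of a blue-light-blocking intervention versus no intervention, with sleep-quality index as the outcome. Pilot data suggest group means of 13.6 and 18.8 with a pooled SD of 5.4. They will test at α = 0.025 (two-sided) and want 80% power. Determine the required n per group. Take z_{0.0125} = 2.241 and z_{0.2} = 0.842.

n = 21 per group

Cohen's d = |M₁ − M₂| / SD_pooled = |13.6 − 18.8| / 5.4 = 5.2 / 5.4 = 0.963.
For two independent groups with equal n: n = 2·((z_{α/2} + z_β) / d)².
z_{α/2} + z_β = 2.241 + 0.842 = 3.083.
n = 2 × (3.083 / 0.963)² = 2 × 3.201² = 2 × 10.25 = 20.5.
Round up to the next whole participant.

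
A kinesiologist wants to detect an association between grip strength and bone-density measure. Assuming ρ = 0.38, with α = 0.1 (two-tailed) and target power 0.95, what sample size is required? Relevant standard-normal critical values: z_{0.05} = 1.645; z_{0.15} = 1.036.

Fisher's z: C = ½·ln((1+r)/(1−r)) = ½·ln(2.2258) = 0.4001.
n = ((z_{α/2} + z_β)/C)² + 3.
(1.645 + 1.645) / 0.4001 = 3.290 / 0.4001 = 8.223.
n = 8.223² + 3 = 67.62 + 3 = 70.6.
Round up.

n = 71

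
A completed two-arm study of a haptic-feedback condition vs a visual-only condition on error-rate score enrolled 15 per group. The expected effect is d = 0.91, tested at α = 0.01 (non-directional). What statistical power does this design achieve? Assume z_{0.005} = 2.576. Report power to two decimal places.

For two equal groups, power = Φ(d·√(n/2) − z_{α/2}).
d·√(n/2) = 0.91 × √(15/2) = 0.91 × 2.739 = 2.492.
z_β = 2.492 − 2.576 = -0.084.
Power = Φ(-0.084) = 0.467.

power ≈ 0.47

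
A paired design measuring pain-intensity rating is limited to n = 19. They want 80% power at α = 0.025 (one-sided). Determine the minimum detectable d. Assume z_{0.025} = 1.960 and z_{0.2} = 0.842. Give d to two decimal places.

d_min ≈ 0.64

For a single sample (or paired design) of n = 19: d_min = (z_{α} + z_β)/√n.
z-sum = 1.960 + 0.842 = 2.802.
d_min = 2.802 / √19 = 2.802 / 4.359 = 0.643.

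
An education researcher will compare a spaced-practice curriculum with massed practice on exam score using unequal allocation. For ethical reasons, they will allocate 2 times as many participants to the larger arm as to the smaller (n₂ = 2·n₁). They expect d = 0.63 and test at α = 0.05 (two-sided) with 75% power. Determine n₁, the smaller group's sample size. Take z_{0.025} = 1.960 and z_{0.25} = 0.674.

With allocation ratio k = n₂/n₁ = 2, Var(x̄₁−x̄₂) = σ²(1/n₁ + 1/(k·n₁)) = σ²·(k+1)/(k·n₁).
So n₁ = (1 + 1/k)·((z_{α/2} + z_β)/d)² = 1.500 × (2.634/0.63)².
n₁ = 1.500 × 17.48 = 26.2.
Round up: n₁ = 27, giving n₂ = 2 × 27 = 54.

n₁ = 27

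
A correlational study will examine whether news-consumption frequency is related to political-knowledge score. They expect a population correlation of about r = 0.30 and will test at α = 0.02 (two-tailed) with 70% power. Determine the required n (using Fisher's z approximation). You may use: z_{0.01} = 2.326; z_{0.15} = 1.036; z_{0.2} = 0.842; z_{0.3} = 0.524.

n = 88

Fisher's z: C = ½·ln((1+r)/(1−r)) = ½·ln(1.8571) = 0.3095.
n = ((z_{α/2} + z_β)/C)² + 3.
(2.326 + 0.524) / 0.3095 = 2.850 / 0.3095 = 9.208.
n = 9.208² + 3 = 84.79 + 3 = 87.8.
Round up.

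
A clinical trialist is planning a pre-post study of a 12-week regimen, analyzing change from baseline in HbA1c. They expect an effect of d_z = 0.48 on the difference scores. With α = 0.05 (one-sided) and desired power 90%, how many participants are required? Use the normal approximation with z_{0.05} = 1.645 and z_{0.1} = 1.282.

n = 38 pairs

For a paired (one-sample on differences) test: n = ((z_{α} + z_β) / d)².
z_{α} + z_β = 1.645 + 1.282 = 2.927.
n = (2.927 / 0.48)² = 6.098² = 37.18.
Round up.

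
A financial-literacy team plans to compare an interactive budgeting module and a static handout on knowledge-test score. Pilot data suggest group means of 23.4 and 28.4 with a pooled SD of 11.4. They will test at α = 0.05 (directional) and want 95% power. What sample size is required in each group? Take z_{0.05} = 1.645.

Cohen's d = |M₁ − M₂| / SD_pooled = |23.4 − 28.4| / 11.4 = 5.0 / 11.4 = 0.439.
For two independent groups with equal n: n = 2·((z_{α} + z_β) / d)².
z_{α} + z_β = 1.645 + 1.645 = 3.290.
n = 2 × (3.290 / 0.439)² = 2 × 7.494² = 2 × 56.16 = 112.3.
Round up to the next whole participant.

n = 113 per group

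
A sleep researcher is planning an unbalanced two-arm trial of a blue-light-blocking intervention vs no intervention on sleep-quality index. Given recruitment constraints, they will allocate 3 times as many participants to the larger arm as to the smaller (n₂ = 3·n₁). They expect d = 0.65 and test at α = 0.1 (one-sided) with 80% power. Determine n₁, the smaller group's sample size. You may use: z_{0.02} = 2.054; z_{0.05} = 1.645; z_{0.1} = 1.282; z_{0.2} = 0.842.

n₁ = 15

With allocation ratio k = n₂/n₁ = 3, Var(x̄₁−x̄₂) = σ²(1/n₁ + 1/(k·n₁)) = σ²·(k+1)/(k·n₁).
So n₁ = (1 + 1/k)·((z_{α} + z_β)/d)² = 1.333 × (2.124/0.65)².
n₁ = 1.333 × 10.68 = 14.2.
Round up: n₁ = 15, giving n₂ = 3 × 15 = 45.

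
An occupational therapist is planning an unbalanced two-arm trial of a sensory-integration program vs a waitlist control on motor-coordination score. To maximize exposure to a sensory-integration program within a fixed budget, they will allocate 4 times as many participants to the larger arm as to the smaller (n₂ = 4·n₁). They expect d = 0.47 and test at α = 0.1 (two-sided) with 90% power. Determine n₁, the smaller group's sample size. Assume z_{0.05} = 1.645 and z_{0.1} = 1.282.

With allocation ratio k = n₂/n₁ = 4, Var(x̄₁−x̄₂) = σ²(1/n₁ + 1/(k·n₁)) = σ²·(k+1)/(k·n₁).
So n₁ = (1 + 1/k)·((z_{α/2} + z_β)/d)² = 1.250 × (2.927/0.47)².
n₁ = 1.250 × 38.78 = 48.5.
Round up: n₁ = 49, giving n₂ = 4 × 49 = 196.

n₁ = 49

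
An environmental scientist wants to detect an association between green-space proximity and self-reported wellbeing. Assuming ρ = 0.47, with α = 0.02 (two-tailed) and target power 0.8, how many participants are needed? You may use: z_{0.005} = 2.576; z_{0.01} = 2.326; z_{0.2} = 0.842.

n = 42

Fisher's z: C = ½·ln((1+r)/(1−r)) = ½·ln(2.7736) = 0.5101.
n = ((z_{α/2} + z_β)/C)² + 3.
(2.326 + 0.842) / 0.5101 = 3.168 / 0.5101 = 6.211.
n = 6.211² + 3 = 38.57 + 3 = 41.6.
Round up.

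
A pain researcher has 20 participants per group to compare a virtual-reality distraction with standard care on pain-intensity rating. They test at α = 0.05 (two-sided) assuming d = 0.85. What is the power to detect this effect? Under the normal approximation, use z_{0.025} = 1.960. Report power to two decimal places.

For two equal groups, power = Φ(d·√(n/2) − z_{α/2}).
d·√(n/2) = 0.85 × √(20/2) = 0.85 × 3.162 = 2.688.
z_β = 2.688 − 1.960 = 0.728.
Power = Φ(0.728) = 0.767.

power ≈ 0.77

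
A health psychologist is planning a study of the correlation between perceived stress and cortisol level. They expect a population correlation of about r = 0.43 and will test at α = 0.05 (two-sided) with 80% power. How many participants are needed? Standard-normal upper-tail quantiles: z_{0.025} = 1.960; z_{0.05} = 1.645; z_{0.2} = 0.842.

Fisher's z: C = ½·ln((1+r)/(1−r)) = ½·ln(2.5088) = 0.4599.
n = ((z_{α/2} + z_β)/C)² + 3.
(1.960 + 0.842) / 0.4599 = 2.802 / 0.4599 = 6.093.
n = 6.093² + 3 = 37.12 + 3 = 40.1.
Round up.

n = 41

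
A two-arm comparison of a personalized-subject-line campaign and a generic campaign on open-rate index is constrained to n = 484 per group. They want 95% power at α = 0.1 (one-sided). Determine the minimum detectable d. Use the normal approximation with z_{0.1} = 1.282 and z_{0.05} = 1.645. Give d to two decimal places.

d_min ≈ 0.19

For two independent groups of n = 484 each: d_min = (z_{α} + z_β)·√(2/n).
z-sum = 1.282 + 1.645 = 2.927.
d_min = 2.927 × √(2/484) = 2.927 × 0.0643 = 0.188.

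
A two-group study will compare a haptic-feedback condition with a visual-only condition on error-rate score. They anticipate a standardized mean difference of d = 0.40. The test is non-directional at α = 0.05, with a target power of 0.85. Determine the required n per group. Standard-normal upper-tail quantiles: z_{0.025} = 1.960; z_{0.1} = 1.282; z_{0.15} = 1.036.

For two independent groups with equal n: n = 2·((z_{α/2} + z_β) / d)².
z_{α/2} + z_β = 1.960 + 1.036 = 2.996.
n = 2 × (2.996 / 0.40)² = 2 × 7.490² = 2 × 56.10 = 112.2.
Round up to the next whole participant.

n = 113 per group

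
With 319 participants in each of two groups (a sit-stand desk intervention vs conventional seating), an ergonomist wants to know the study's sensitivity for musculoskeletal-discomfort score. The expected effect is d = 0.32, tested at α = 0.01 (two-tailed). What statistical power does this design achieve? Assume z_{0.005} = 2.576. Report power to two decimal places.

power ≈ 0.93

For two equal groups, power = Φ(d·√(n/2) − z_{α/2}).
d·√(n/2) = 0.32 × √(319/2) = 0.32 × 12.629 = 4.041.
z_β = 4.041 − 2.576 = 1.465.
Power = Φ(1.465) = 0.929.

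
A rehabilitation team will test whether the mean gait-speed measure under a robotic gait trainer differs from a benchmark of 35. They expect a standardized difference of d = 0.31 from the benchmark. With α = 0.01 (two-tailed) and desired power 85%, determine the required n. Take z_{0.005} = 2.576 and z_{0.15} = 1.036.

For a one-sample test: n = ((z_{α/2} + z_β) / d)².
z_{α/2} + z_β = 2.576 + 1.036 = 3.612.
n = (3.612 / 0.31)² = 11.652² = 135.76.
Round up.

n = 136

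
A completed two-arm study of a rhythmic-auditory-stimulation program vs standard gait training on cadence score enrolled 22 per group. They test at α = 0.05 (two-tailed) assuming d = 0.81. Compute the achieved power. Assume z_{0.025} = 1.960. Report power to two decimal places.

For two equal groups, power = Φ(d·√(n/2) − z_{α/2}).
d·√(n/2) = 0.81 × √(22/2) = 0.81 × 3.317 = 2.686.
z_β = 2.686 − 1.960 = 0.726.
Power = Φ(0.726) = 0.766.

power ≈ 0.77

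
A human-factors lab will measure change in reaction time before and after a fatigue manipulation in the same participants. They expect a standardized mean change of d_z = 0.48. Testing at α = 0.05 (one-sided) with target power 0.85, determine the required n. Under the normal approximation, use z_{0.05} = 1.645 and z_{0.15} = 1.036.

n = 32 pairs

For a paired (one-sample on differences) test: n = ((z_{α} + z_β) / d)².
z_{α} + z_β = 1.645 + 1.036 = 2.681.
n = (2.681 / 0.48)² = 5.585² = 31.20.
Round up.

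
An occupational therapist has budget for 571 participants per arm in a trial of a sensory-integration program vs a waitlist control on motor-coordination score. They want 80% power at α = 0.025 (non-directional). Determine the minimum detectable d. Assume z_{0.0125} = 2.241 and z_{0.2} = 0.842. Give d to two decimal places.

For two independent groups of n = 571 each: d_min = (z_{α/2} + z_β)·√(2/n).
z-sum = 2.241 + 0.842 = 3.083.
d_min = 3.083 × √(2/571) = 3.083 × 0.0592 = 0.182.

d_min ≈ 0.18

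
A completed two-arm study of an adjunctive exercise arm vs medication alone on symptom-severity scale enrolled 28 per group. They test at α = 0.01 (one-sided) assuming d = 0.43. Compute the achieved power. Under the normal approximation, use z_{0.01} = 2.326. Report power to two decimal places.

power ≈ 0.24

For two equal groups, power = Φ(d·√(n/2) − z_{α}).
d·√(n/2) = 0.43 × √(28/2) = 0.43 × 3.742 = 1.609.
z_β = 1.609 − 2.326 = -0.717.
Power = Φ(-0.717) = 0.237.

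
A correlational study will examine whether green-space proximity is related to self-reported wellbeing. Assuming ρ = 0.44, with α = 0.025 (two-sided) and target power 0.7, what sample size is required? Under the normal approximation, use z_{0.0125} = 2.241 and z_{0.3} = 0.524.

Fisher's z: C = ½·ln((1+r)/(1−r)) = ½·ln(2.5714) = 0.4722.
n = ((z_{α/2} + z_β)/C)² + 3.
(2.241 + 0.524) / 0.4722 = 2.765 / 0.4722 = 5.856.
n = 5.856² + 3 = 34.29 + 3 = 37.3.
Round up.

n = 38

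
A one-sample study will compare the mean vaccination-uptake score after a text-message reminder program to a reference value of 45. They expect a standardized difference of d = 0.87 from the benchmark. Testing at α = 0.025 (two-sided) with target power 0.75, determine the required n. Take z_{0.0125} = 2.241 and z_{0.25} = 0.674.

For a one-sample test: n = ((z_{α/2} + z_β) / d)².
z_{α/2} + z_β = 2.241 + 0.674 = 2.915.
n = (2.915 / 0.87)² = 3.351² = 11.23.
Round up.

n = 12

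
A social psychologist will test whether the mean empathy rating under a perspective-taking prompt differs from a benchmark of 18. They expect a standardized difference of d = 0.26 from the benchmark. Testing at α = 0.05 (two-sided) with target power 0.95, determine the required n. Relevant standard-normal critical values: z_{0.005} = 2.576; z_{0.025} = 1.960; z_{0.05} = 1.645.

For a one-sample test: n = ((z_{α/2} + z_β) / d)².
z_{α/2} + z_β = 1.960 + 1.645 = 3.605.
n = (3.605 / 0.26)² = 13.865² = 192.25.
Round up.

n = 193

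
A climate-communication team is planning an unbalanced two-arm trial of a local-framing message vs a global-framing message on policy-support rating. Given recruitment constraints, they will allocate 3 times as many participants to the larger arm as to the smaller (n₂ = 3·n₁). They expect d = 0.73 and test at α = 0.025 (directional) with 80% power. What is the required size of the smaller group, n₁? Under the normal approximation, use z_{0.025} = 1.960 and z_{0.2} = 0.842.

With allocation ratio k = n₂/n₁ = 3, Var(x̄₁−x̄₂) = σ²(1/n₁ + 1/(k·n₁)) = σ²·(k+1)/(k·n₁).
So n₁ = (1 + 1/k)·((z_{α} + z_β)/d)² = 1.333 × (2.802/0.73)².
n₁ = 1.333 × 14.73 = 19.6.
Round up: n₁ = 20, giving n₂ = 3 × 20 = 60.

n₁ = 20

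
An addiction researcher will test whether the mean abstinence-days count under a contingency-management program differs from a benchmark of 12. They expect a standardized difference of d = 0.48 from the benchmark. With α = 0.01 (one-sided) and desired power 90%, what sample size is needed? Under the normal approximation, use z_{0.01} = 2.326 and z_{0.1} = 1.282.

n = 57

For a one-sample test: n = ((z_{α} + z_β) / d)².
z_{α} + z_β = 2.326 + 1.282 = 3.608.
n = (3.608 / 0.48)² = 7.517² = 56.50.
Round up.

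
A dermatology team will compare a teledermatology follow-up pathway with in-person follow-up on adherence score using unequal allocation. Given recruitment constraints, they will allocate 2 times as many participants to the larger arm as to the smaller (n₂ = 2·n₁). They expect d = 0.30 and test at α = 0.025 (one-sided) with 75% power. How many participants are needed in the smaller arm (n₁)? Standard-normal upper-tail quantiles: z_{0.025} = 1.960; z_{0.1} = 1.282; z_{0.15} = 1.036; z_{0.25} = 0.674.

With allocation ratio k = n₂/n₁ = 2, Var(x̄₁−x̄₂) = σ²(1/n₁ + 1/(k·n₁)) = σ²·(k+1)/(k·n₁).
So n₁ = (1 + 1/k)·((z_{α} + z_β)/d)² = 1.500 × (2.634/0.30)².
n₁ = 1.500 × 77.09 = 115.6.
Round up: n₁ = 116, giving n₂ = 2 × 116 = 232.

n₁ = 116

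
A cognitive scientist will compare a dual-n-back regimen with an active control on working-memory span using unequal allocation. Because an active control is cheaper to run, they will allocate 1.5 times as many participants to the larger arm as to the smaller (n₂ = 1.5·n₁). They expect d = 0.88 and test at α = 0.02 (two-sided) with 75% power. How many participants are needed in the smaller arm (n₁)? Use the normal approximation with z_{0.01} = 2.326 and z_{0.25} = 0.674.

With allocation ratio k = n₂/n₁ = 1.5, Var(x̄₁−x̄₂) = σ²(1/n₁ + 1/(k·n₁)) = σ²·(k+1)/(k·n₁).
So n₁ = (1 + 1/k)·((z_{α/2} + z_β)/d)² = 1.667 × (3.000/0.88)².
n₁ = 1.667 × 11.62 = 19.4.
Round up: n₁ = 20, giving n₂ = 1.5 × 20 = 30.

n₁ = 20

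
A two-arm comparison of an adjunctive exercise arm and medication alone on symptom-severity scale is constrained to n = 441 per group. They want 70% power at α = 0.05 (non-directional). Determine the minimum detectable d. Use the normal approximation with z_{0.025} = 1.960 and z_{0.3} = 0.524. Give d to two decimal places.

For two independent groups of n = 441 each: d_min = (z_{α/2} + z_β)·√(2/n).
z-sum = 1.960 + 0.524 = 2.484.
d_min = 2.484 × √(2/441) = 2.484 × 0.0673 = 0.167.

d_min ≈ 0.17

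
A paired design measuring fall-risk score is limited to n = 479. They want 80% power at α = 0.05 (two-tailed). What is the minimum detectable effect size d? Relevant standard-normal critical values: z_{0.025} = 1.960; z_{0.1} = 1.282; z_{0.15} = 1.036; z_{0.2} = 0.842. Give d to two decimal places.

d_min ≈ 0.13

For a single sample (or paired design) of n = 479: d_min = (z_{α/2} + z_β)/√n.
z-sum = 1.960 + 0.842 = 2.802.
d_min = 2.802 / √479 = 2.802 / 21.886 = 0.128.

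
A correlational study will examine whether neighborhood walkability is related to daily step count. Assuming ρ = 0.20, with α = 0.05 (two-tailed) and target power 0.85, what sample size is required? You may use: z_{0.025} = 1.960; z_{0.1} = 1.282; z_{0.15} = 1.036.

n = 222

Fisher's z: C = ½·ln((1+r)/(1−r)) = ½·ln(1.5000) = 0.2027.
n = ((z_{α/2} + z_β)/C)² + 3.
(1.960 + 1.036) / 0.2027 = 2.996 / 0.2027 = 14.780.
n = 14.780² + 3 = 218.46 + 3 = 221.5.
Round up.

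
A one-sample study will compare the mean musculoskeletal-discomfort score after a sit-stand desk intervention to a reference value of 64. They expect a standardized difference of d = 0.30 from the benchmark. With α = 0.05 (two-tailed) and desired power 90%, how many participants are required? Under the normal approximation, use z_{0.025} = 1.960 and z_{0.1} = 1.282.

n = 117

For a one-sample test: n = ((z_{α/2} + z_β) / d)².
z_{α/2} + z_β = 1.960 + 1.282 = 3.242.
n = (3.242 / 0.30)² = 10.807² = 116.78.
Round up.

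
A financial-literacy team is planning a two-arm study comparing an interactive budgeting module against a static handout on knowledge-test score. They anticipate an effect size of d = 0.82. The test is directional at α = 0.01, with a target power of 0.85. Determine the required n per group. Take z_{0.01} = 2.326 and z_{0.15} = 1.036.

n = 34 per group

For two independent groups with equal n: n = 2·((z_{α} + z_β) / d)².
z_{α} + z_β = 2.326 + 1.036 = 3.362.
n = 2 × (3.362 / 0.82)² = 2 × 4.100² = 2 × 16.81 = 33.6.
Round up to the next whole participant.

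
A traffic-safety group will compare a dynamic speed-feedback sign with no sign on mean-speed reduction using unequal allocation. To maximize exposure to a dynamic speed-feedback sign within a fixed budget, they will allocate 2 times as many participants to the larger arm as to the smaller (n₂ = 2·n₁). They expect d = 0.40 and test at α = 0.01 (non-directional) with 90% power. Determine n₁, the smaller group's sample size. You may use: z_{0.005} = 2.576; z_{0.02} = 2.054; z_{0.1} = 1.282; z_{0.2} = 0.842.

n₁ = 140

With allocation ratio k = n₂/n₁ = 2, Var(x̄₁−x̄₂) = σ²(1/n₁ + 1/(k·n₁)) = σ²·(k+1)/(k·n₁).
So n₁ = (1 + 1/k)·((z_{α/2} + z_β)/d)² = 1.500 × (3.858/0.40)².
n₁ = 1.500 × 93.03 = 139.5.
Round up: n₁ = 140, giving n₂ = 2 × 140 = 280.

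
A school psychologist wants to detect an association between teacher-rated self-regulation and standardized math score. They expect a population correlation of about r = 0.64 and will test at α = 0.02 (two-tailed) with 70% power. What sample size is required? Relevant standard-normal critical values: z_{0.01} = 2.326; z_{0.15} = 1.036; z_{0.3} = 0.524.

Fisher's z: C = ½·ln((1+r)/(1−r)) = ½·ln(4.5556) = 0.7582.
n = ((z_{α/2} + z_β)/C)² + 3.
(2.326 + 0.524) / 0.7582 = 2.850 / 0.7582 = 3.759.
n = 3.759² + 3 = 14.13 + 3 = 17.1.
Round up.

n = 18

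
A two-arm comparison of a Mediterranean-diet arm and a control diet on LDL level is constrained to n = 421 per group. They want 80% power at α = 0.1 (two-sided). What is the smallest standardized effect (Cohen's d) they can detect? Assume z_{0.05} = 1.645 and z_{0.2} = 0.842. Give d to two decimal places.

d_min ≈ 0.17

For two independent groups of n = 421 each: d_min = (z_{α/2} + z_β)·√(2/n).
z-sum = 1.645 + 0.842 = 2.487.
d_min = 2.487 × √(2/421) = 2.487 × 0.0689 = 0.171.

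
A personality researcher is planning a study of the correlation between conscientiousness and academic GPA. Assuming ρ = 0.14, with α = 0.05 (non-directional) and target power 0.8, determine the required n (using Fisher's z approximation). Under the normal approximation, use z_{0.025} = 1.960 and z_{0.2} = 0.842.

Fisher's z: C = ½·ln((1+r)/(1−r)) = ½·ln(1.3256) = 0.1409.
n = ((z_{α/2} + z_β)/C)² + 3.
(1.960 + 0.842) / 0.1409 = 2.802 / 0.1409 = 19.886.
n = 19.886² + 3 = 395.47 + 3 = 398.5.
Round up.

n = 399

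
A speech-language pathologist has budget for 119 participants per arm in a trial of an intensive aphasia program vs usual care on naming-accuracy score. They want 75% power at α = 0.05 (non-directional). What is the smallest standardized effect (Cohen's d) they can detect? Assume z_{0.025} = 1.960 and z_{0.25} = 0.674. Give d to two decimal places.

d_min ≈ 0.34

For two independent groups of n = 119 each: d_min = (z_{α/2} + z_β)·√(2/n).
z-sum = 1.960 + 0.674 = 2.634.
d_min = 2.634 × √(2/119) = 2.634 × 0.1296 = 0.341.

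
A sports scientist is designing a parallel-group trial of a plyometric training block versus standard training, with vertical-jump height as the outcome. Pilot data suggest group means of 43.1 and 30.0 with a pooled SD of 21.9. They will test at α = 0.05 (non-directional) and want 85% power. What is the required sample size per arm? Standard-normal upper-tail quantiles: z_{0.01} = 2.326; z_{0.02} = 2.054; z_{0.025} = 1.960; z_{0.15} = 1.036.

n = 51 per group

Cohen's d = |M₁ − M₂| / SD_pooled = |43.1 − 30.0| / 21.9 = 13.1 / 21.9 = 0.598.
For two independent groups with equal n: n = 2·((z_{α/2} + z_β) / d)².
z_{α/2} + z_β = 1.960 + 1.036 = 2.996.
n = 2 × (2.996 / 0.598)² = 2 × 5.010² = 2 × 25.10 = 50.2.
Round up to the next whole participant.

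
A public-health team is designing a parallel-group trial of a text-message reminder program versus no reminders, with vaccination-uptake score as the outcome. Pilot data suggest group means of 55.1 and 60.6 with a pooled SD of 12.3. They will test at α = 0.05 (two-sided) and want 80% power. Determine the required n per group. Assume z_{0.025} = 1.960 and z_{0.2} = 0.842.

Cohen's d = |M₁ − M₂| / SD_pooled = |55.1 − 60.6| / 12.3 = 5.5 / 12.3 = 0.447.
For two independent groups with equal n: n = 2·((z_{α/2} + z_β) / d)².
z_{α/2} + z_β = 1.960 + 0.842 = 2.802.
n = 2 × (2.802 / 0.447)² = 2 × 6.268² = 2 × 39.29 = 78.6.
Round up to the next whole participant.

n = 79 per group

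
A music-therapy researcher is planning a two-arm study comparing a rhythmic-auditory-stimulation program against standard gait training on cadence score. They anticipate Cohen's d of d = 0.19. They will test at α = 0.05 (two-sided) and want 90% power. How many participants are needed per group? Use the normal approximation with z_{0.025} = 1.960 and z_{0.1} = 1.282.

For two independent groups with equal n: n = 2·((z_{α/2} + z_β) / d)².
z_{α/2} + z_β = 1.960 + 1.282 = 3.242.
n = 2 × (3.242 / 0.19)² = 2 × 17.063² = 2 × 291.15 = 582.3.
Round up to the next whole participant.

n = 583 per group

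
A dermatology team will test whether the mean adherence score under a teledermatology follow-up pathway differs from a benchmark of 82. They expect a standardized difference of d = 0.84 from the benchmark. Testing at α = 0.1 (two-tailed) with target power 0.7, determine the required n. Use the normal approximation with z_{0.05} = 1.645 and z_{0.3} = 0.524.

n = 7

For a one-sample test: n = ((z_{α/2} + z_β) / d)².
z_{α/2} + z_β = 1.645 + 0.524 = 2.169.
n = (2.169 / 0.84)² = 2.582² = 6.67.
Round up.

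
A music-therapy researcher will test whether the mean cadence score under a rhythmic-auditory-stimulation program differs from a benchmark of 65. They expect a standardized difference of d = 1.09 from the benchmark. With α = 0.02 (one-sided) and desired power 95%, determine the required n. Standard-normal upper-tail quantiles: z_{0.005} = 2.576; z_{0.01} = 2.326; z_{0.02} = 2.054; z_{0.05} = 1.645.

n = 12

For a one-sample test: n = ((z_{α} + z_β) / d)².
z_{α} + z_β = 2.054 + 1.645 = 3.699.
n = (3.699 / 1.09)² = 3.394² = 11.52.
Round up.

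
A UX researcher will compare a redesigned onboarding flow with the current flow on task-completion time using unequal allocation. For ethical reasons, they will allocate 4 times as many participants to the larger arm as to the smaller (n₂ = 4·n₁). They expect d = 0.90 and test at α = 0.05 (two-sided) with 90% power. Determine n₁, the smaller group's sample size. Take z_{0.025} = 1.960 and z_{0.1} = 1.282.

n₁ = 17

With allocation ratio k = n₂/n₁ = 4, Var(x̄₁−x̄₂) = σ²(1/n₁ + 1/(k·n₁)) = σ²·(k+1)/(k·n₁).
So n₁ = (1 + 1/k)·((z_{α/2} + z_β)/d)² = 1.250 × (3.242/0.90)².
n₁ = 1.250 × 12.98 = 16.2.
Round up: n₁ = 17, giving n₂ = 4 × 17 = 68.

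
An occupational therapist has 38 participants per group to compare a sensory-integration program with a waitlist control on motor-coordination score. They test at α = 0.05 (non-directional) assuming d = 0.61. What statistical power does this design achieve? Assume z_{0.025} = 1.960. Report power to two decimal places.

power ≈ 0.76

For two equal groups, power = Φ(d·√(n/2) − z_{α/2}).
d·√(n/2) = 0.61 × √(38/2) = 0.61 × 4.359 = 2.659.
z_β = 2.659 − 1.960 = 0.699.
Power = Φ(0.699) = 0.758.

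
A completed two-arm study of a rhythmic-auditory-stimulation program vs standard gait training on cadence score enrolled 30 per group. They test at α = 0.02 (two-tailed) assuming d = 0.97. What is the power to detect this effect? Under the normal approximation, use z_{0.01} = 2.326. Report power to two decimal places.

For two equal groups, power = Φ(d·√(n/2) − z_{α/2}).
d·√(n/2) = 0.97 × √(30/2) = 0.97 × 3.873 = 3.757.
z_β = 3.757 − 2.326 = 1.431.
Power = Φ(1.431) = 0.924.

power ≈ 0.92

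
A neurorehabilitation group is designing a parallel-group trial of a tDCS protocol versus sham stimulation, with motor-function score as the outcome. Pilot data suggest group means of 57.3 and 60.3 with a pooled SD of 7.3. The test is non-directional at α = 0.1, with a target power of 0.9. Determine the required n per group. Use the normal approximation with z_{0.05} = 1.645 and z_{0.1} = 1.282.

Cohen's d = |M₁ − M₂| / SD_pooled = |57.3 − 60.3| / 7.3 = 3.0 / 7.3 = 0.411.
For two independent groups with equal n: n = 2·((z_{α/2} + z_β) / d)².
z_{α/2} + z_β = 1.645 + 1.282 = 2.927.
n = 2 × (2.927 / 0.411)² = 2 × 7.122² = 2 × 50.72 = 101.4.
Round up to the next whole participant.

n = 102 per group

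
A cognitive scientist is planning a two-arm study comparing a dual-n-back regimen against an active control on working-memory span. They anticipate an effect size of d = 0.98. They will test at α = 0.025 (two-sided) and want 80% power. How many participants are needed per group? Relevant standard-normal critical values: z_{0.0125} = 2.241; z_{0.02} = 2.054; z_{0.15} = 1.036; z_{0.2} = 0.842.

For two independent groups with equal n: n = 2·((z_{α/2} + z_β) / d)².
z_{α/2} + z_β = 2.241 + 0.842 = 3.083.
n = 2 × (3.083 / 0.98)² = 2 × 3.146² = 2 × 9.90 = 19.8.
Round up to the next whole participant.

n = 20 per group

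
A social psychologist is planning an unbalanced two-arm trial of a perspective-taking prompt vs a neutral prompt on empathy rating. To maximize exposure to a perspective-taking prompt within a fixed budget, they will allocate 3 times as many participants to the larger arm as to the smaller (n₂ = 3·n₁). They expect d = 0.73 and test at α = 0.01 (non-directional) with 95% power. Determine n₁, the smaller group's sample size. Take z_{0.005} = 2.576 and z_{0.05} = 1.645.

n₁ = 45

With allocation ratio k = n₂/n₁ = 3, Var(x̄₁−x̄₂) = σ²(1/n₁ + 1/(k·n₁)) = σ²·(k+1)/(k·n₁).
So n₁ = (1 + 1/k)·((z_{α/2} + z_β)/d)² = 1.333 × (4.221/0.73)².
n₁ = 1.333 × 33.43 = 44.6.
Round up: n₁ = 45, giving n₂ = 3 × 45 = 135.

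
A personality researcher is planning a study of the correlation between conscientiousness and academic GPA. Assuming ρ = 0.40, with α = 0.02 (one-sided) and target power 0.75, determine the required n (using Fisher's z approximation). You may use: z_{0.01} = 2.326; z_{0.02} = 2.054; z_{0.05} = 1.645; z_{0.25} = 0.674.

n = 45

Fisher's z: C = ½·ln((1+r)/(1−r)) = ½·ln(2.3333) = 0.4236.
n = ((z_{α} + z_β)/C)² + 3.
(2.054 + 0.674) / 0.4236 = 2.728 / 0.4236 = 6.440.
n = 6.440² + 3 = 41.47 + 3 = 44.5.
Round up.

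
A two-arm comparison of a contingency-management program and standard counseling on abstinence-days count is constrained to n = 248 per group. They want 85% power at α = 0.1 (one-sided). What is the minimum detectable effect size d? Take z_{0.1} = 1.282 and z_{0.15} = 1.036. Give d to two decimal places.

For two independent groups of n = 248 each: d_min = (z_{α} + z_β)·√(2/n).
z-sum = 1.282 + 1.036 = 2.318.
d_min = 2.318 × √(2/248) = 2.318 × 0.0898 = 0.208.

d_min ≈ 0.21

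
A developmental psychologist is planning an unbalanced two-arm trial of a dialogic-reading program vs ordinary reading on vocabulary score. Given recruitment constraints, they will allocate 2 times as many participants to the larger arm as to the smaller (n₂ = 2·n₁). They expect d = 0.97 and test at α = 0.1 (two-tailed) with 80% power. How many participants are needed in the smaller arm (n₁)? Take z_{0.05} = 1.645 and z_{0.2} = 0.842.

With allocation ratio k = n₂/n₁ = 2, Var(x̄₁−x̄₂) = σ²(1/n₁ + 1/(k·n₁)) = σ²·(k+1)/(k·n₁).
So n₁ = (1 + 1/k)·((z_{α/2} + z_β)/d)² = 1.500 × (2.487/0.97)².
n₁ = 1.500 × 6.57 = 9.9.
Round up: n₁ = 10, giving n₂ = 2 × 10 = 20.

n₁ = 10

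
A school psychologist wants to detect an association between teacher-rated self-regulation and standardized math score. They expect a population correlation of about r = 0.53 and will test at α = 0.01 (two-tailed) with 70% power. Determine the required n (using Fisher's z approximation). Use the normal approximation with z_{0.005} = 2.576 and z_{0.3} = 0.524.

n = 31

Fisher's z: C = ½·ln((1+r)/(1−r)) = ½·ln(3.2553) = 0.5901.
n = ((z_{α/2} + z_β)/C)² + 3.
(2.576 + 0.524) / 0.5901 = 3.100 / 0.5901 = 5.253.
n = 5.253² + 3 = 27.60 + 3 = 30.6.
Round up.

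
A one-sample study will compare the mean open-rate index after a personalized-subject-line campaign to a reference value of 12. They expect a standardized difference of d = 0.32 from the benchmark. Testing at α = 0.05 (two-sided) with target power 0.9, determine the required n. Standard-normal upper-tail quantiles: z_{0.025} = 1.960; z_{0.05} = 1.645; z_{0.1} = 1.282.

n = 103

For a one-sample test: n = ((z_{α/2} + z_β) / d)².
z_{α/2} + z_β = 1.960 + 1.282 = 3.242.
n = (3.242 / 0.32)² = 10.131² = 102.64.
Round up.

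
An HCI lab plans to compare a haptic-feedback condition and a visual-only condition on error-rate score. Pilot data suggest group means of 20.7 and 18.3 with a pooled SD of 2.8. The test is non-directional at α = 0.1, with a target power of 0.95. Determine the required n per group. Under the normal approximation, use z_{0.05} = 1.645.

Cohen's d = |M₁ − M₂| / SD_pooled = |20.7 − 18.3| / 2.8 = 2.4 / 2.8 = 0.857.
For two independent groups with equal n: n = 2·((z_{α/2} + z_β) / d)².
z_{α/2} + z_β = 1.645 + 1.645 = 3.290.
n = 2 × (3.290 / 0.857)² = 2 × 3.839² = 2 × 14.74 = 29.5.
Round up to the next whole participant.

n = 30 per group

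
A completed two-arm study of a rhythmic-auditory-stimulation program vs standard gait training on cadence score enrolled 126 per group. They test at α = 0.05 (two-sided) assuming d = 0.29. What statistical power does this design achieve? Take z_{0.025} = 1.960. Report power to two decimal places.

power ≈ 0.63

For two equal groups, power = Φ(d·√(n/2) − z_{α/2}).
d·√(n/2) = 0.29 × √(126/2) = 0.29 × 7.937 = 2.302.
z_β = 2.302 − 1.960 = 0.342.
Power = Φ(0.342) = 0.634.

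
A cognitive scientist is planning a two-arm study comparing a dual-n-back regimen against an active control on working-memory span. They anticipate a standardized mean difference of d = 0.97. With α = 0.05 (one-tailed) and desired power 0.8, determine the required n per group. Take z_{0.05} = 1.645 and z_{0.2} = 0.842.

n = 14 per group

For two independent groups with equal n: n = 2·((z_{α} + z_β) / d)².
z_{α} + z_β = 1.645 + 0.842 = 2.487.
n = 2 × (2.487 / 0.97)² = 2 × 2.564² = 2 × 6.57 = 13.1.
Round up to the next whole participant.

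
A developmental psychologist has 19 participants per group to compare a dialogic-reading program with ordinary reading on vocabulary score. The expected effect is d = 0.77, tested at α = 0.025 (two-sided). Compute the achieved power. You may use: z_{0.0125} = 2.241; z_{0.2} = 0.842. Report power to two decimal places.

For two equal groups, power = Φ(d·√(n/2) − z_{α/2}).
d·√(n/2) = 0.77 × √(19/2) = 0.77 × 3.082 = 2.373.
z_β = 2.373 − 2.241 = 0.132.
Power = Φ(0.132) = 0.553.

power ≈ 0.55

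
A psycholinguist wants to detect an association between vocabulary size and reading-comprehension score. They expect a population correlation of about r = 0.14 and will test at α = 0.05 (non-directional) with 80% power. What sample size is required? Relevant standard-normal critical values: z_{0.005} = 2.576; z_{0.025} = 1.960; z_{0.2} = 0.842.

n = 399

Fisher's z: C = ½·ln((1+r)/(1−r)) = ½·ln(1.3256) = 0.1409.
n = ((z_{α/2} + z_β)/C)² + 3.
(1.960 + 0.842) / 0.1409 = 2.802 / 0.1409 = 19.886.
n = 19.886² + 3 = 395.47 + 3 = 398.5.
Round up.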